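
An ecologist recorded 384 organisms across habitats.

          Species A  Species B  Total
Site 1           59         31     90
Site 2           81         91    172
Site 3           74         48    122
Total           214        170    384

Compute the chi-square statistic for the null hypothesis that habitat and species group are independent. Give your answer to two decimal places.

Grand total N = 384.
Expected counts (row total × column total / N):
  Site 1, Species A: 90×214/384 = 50.156
  Site 1, Species B: 90×170/384 = 39.844
  Site 2, Species A: 172×214/384 = 95.854
  Site 2, Species B: 172×170/384 = 76.146
  Site 3, Species A: 122×214/384 = 67.990
  Site 3, Species B: 122×170/384 = 54.010
Contributions (O − E)²/E:
  (59 − 50.156)²/50.156 = 1.5595
  (31 − 39.844)²/39.844 = 1.9631
  (81 − 95.854)²/95.854 = 2.3018
  (91 − 76.146)²/76.146 = 2.8976
  (74 − 67.990)²/67.990 = 0.5313
  (48 − 54.010)²/54.010 = 0.6688
χ² = 1.5595 + 1.9631 + 2.3018 + 2.8976 + 0.5313 + 0.6688 = 9.92

9.92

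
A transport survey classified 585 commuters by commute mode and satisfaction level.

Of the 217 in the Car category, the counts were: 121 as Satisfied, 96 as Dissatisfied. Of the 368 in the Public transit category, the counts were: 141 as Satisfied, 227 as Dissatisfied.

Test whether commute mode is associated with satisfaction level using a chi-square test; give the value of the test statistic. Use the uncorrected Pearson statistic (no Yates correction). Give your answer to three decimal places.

16.800

Row totals: 217, 368. Column totals: 262, 323. Grand total N = 585.
Expected counts (row total × column total / N):
  Car, Satisfied: 217×262/585 = 97.1863
  Car, Dissatisfied: 217×323/585 = 119.8137
  Public transit, Satisfied: 368×262/585 = 164.8137
  Public transit, Dissatisfied: 368×323/585 = 203.1863
Contributions (O − E)²/E:
  (121 − 97.1863)²/97.1863 = 5.8351
  (96 − 119.8137)²/119.8137 = 4.7331
  (141 − 164.8137)²/164.8137 = 3.4408
  (227 − 203.1863)²/203.1863 = 2.7910
χ² = 5.8351 + 4.7331 + 3.4408 + 2.7910 = 16.800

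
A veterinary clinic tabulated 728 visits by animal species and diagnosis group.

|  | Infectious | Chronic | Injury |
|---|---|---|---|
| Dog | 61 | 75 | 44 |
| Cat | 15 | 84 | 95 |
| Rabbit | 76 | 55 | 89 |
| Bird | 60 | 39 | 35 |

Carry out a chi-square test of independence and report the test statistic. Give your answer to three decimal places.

79.699

Row totals: 180, 194, 220, 134. Column totals: 212, 253, 263. Grand total N = 728.
Expected counts (row total × column total / N):
  Dog, Infectious: 180×212/728 = 52.4176
  Dog, Chronic: 180×253/728 = 62.5549
  Dog, Injury: 180×263/728 = 65.0275
  Cat, Infectious: 194×212/728 = 56.4945
  Cat, Chronic: 194×253/728 = 67.4203
  Cat, Injury: 194×263/728 = 70.0852
  Rabbit, Infectious: 220×212/728 = 64.0659
  Rabbit, Chronic: 220×253/728 = 76.4560
  Rabbit, Injury: 220×263/728 = 79.4780
  Bird, Infectious: 134×212/728 = 39.0220
  Bird, Chronic: 134×253/728 = 46.5687
  Bird, Injury: 134×263/728 = 48.4093
Contributions (O − E)²/E:
  (61 − 52.4176)²/52.4176 = 1.4052
  (75 − 62.5549)²/62.5549 = 2.4759
  (44 − 65.0275)²/65.0275 = 6.7995
  (15 − 56.4945)²/56.4945 = 30.4772
  (84 − 67.4203)²/67.4203 = 4.0772
  (95 − 70.0852)²/70.0852 = 8.8570
  (76 − 64.0659)²/64.0659 = 2.2231
  (55 − 76.4560)²/76.4560 = 6.0212
  (89 − 79.4780)²/79.4780 = 1.1408
  (60 − 39.0220)²/39.0220 = 11.2777
  (39 − 46.5687)²/46.5687 = 1.2301
  (35 − 48.4093)²/48.4093 = 3.7144
χ² = 1.4052 + 2.4759 + 6.7995 + 30.4772 + 4.0772 + 8.8570 + 2.2231 + 6.0212 + 1.1408 + 11.2777 + 1.2301 + 3.7144 = 79.699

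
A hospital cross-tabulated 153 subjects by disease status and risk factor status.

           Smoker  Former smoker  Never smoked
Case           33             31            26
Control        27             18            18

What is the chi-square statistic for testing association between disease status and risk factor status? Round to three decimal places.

0.763

Row totals: 90, 63. Column totals: 60, 49, 44. Grand total N = 153.
Expected counts (row total × column total / N):
  Case, Smoker: 90×60/153 = 35.2941
  Case, Former smoker: 90×49/153 = 28.8235
  Case, Never smoked: 90×44/153 = 25.8824
  Control, Smoker: 63×60/153 = 24.7059
  Control, Former smoker: 63×49/153 = 20.1765
  Control, Never smoked: 63×44/153 = 18.1176
Contributions (O − E)²/E:
  (33 − 35.2941)²/35.2941 = 0.1491
  (31 − 28.8235)²/28.8235 = 0.1644
  (26 − 25.8824)²/25.8824 = 0.0005
  (27 − 24.7059)²/24.7059 = 0.2130
  (18 − 20.1765)²/20.1765 = 0.2348
  (18 − 18.1176)²/18.1176 = 0.0008
χ² = 0.1491 + 0.1644 + 0.0005 + 0.2130 + 0.2348 + 0.0008 = 0.763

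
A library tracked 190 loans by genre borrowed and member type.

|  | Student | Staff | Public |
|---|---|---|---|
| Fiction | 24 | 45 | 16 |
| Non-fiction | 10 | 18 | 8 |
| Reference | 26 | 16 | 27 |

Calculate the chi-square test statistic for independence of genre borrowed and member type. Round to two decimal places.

Row totals: 85, 36, 69. Column totals: 60, 79, 51. Grand total N = 190.
Expected counts (row total × column total / N):
  Fiction, Student: 85×60/190 = 26.842
  Fiction, Staff: 85×79/190 = 35.342
  Fiction, Public: 85×51/190 = 22.816
  Non-fiction, Student: 36×60/190 = 11.368
  Non-fiction, Staff: 36×79/190 = 14.968
  Non-fiction, Public: 36×51/190 = 9.663
  Reference, Student: 69×60/190 = 21.789
  Reference, Staff: 69×79/190 = 28.689
  Reference, Public: 69×51/190 = 18.521
Contributions (O − E)²/E:
  (24 − 26.842)²/26.842 = 0.3009
  (45 − 35.342)²/35.342 = 2.6393
  (16 − 22.816)²/22.816 = 2.0362
  (10 − 11.368)²/11.368 = 0.1646
  (18 − 14.968)²/14.968 = 0.6142
  (8 − 9.663)²/9.663 = 0.2862
  (26 − 21.789)²/21.789 = 0.8138
  (16 − 28.689)²/28.689 = 5.6123
  (27 − 18.521)²/18.521 = 3.8817
χ² = 0.3009 + 2.6393 + 2.0362 + 0.1646 + 0.6142 + 0.2862 + 0.8138 + 5.6123 + 3.8817 = 16.35

16.35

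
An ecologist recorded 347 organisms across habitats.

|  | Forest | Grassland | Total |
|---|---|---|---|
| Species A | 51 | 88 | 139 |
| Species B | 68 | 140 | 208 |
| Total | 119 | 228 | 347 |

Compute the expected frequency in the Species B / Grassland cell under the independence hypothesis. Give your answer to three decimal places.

136.669

Row total (Species B) = 208; column total (Grassland) = 228; grand total N = 347.
Expected count = (row total × column total) / N = 208 × 228 / 347 = 136.669.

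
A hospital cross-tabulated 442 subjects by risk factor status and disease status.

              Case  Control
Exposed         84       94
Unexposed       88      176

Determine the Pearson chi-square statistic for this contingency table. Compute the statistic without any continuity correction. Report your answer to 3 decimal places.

Row totals: 178, 264. Column totals: 172, 270. Grand total N = 442.
Expected counts (row total × column total / N):
  Exposed, Case: 178×172/442 = 69.2670
  Exposed, Control: 178×270/442 = 108.7330
  Unexposed, Case: 264×172/442 = 102.7330
  Unexposed, Control: 264×270/442 = 161.2670
Contributions (O − E)²/E:
  (84 − 69.2670)²/69.2670 = 3.1337
  (94 − 108.7330)²/108.7330 = 1.9963
  (88 − 102.7330)²/102.7330 = 2.1129
  (176 − 161.2670)²/161.2670 = 1.3460
χ² = 3.1337 + 1.9963 + 2.1129 + 1.3460 = 8.589

8.589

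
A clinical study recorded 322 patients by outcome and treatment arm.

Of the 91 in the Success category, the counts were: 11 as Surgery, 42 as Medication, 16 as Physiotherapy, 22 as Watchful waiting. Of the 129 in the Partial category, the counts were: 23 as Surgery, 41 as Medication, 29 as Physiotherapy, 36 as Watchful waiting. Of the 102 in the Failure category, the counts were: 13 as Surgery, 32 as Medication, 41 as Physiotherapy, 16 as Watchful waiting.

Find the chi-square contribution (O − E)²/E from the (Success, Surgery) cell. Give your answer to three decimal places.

Row total (Success) = 91; column total (Surgery) = 47; N = 322.
Expected count E = 91 × 47 / 322 = 13.2826.
Contribution = (O − E)²/E = (11 − 13.2826)² / 13.2826 = 0.392.

0.392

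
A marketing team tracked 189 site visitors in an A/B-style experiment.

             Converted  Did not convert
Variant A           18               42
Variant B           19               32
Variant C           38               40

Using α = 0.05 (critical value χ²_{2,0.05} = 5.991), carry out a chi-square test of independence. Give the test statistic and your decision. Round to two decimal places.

Row totals: 60, 51, 78. Column totals: 75, 114. Grand total N = 189.
Expected counts (row total × column total / N):
  Variant A, Converted: 60×75/189 = 23.810
  Variant A, Did not convert: 60×114/189 = 36.190
  Variant B, Converted: 51×75/189 = 20.238
  Variant B, Did not convert: 51×114/189 = 30.762
  Variant C, Converted: 78×75/189 = 30.952
  Variant C, Did not convert: 78×114/189 = 47.048
Contributions (O − E)²/E:
  (18 − 23.810)²/23.810 = 1.4177
  (42 − 36.190)²/36.190 = 0.9327
  (19 − 20.238)²/20.238 = 0.0757
  (32 − 30.762)²/30.762 = 0.0498
  (38 − 30.952)²/30.952 = 1.6049
  (40 − 47.048)²/47.048 = 1.0558
χ² = 1.4177 + 0.9327 + 0.0757 + 0.0498 + 1.6049 + 1.0558 = 5.14
df = (3−1)(2−1) = 2. Since 5.14 < 5.991, fail to reject the null hypothesis of independence at α = 0.05.

5.14; fail to reject H₀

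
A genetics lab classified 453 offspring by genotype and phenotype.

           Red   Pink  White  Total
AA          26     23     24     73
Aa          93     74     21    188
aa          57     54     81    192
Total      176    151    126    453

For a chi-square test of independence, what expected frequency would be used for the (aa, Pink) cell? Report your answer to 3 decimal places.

64.000

Row total (aa) = 192; column total (Pink) = 151; grand total N = 453.
Expected count = (row total × column total) / N = 192 × 151 / 453 = 64.000.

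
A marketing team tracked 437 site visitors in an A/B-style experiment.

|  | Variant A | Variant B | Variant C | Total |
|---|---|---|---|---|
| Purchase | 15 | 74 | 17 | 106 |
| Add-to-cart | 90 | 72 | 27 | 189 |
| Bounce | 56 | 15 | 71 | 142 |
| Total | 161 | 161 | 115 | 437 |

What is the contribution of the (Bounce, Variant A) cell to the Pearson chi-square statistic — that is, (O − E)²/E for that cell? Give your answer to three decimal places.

0.259

Row total (Bounce) = 142; column total (Variant A) = 161; N = 437.
Expected count E = 142 × 161 / 437 = 52.3158.
Contribution = (O − E)²/E = (56 − 52.3158)² / 52.3158 = 0.259.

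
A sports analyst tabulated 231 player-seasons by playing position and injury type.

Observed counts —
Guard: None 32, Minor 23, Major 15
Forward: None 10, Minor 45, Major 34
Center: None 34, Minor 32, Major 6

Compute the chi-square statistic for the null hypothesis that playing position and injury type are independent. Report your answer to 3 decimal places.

38.701

Row totals: 70, 89, 72. Column totals: 76, 100, 55. Grand total N = 231.
Expected counts (row total × column total / N):
  Guard, None: 70×76/231 = 23.0303
  Guard, Minor: 70×100/231 = 30.3030
  Guard, Major: 70×55/231 = 16.6667
  Forward, None: 89×76/231 = 29.2814
  Forward, Minor: 89×100/231 = 38.5281
  Forward, Major: 89×55/231 = 21.1905
  Center, None: 72×76/231 = 23.6883
  Center, Minor: 72×100/231 = 31.1688
  Center, Major: 72×55/231 = 17.1429
Contributions (O − E)²/E:
  (32 − 23.0303)²/23.0303 = 3.4935
  (23 − 30.3030)²/30.3030 = 1.7600
  (15 − 16.6667)²/16.6667 = 0.1667
  (10 − 29.2814)²/29.2814 = 12.6965
  (45 − 38.5281)²/38.5281 = 1.0871
  (34 − 21.1905)²/21.1905 = 7.7432
  (34 − 23.6883)²/23.6883 = 4.4888
  (32 − 31.1688)²/31.1688 = 0.0222
  (6 − 17.1429)²/17.1429 = 7.2429
χ² = 3.4935 + 1.7600 + 0.1667 + 12.6965 + 1.0871 + 7.7432 + 4.4888 + 0.0222 + 7.2429 = 38.701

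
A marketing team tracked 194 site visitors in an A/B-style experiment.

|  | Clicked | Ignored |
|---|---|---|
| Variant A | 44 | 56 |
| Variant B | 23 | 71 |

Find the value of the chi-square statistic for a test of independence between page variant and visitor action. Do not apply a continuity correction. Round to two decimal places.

8.18

Row totals: 100, 94. Column totals: 67, 127. Grand total N = 194.
Expected counts (row total × column total / N):
  Variant A, Clicked: 100×67/194 = 34.536
  Variant A, Ignored: 100×127/194 = 65.464
  Variant B, Clicked: 94×67/194 = 32.464
  Variant B, Ignored: 94×127/194 = 61.536
Contributions (O − E)²/E:
  (44 − 34.536)²/34.536 = 2.5934
  (56 − 65.464)²/65.464 = 1.3682
  (23 − 32.464)²/32.464 = 2.7590
  (71 − 61.536)²/61.536 = 1.4555
χ² = 2.5934 + 1.3682 + 2.7590 + 1.4555 = 8.18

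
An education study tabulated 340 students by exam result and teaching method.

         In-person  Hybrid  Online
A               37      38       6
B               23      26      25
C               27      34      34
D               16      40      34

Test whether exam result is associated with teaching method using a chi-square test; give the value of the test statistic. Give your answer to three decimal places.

Row totals: 81, 74, 95, 90. Column totals: 103, 138, 99. Grand total N = 340.
Expected counts (row total × column total / N):
  A, In-person: 81×103/340 = 24.5382
  A, Hybrid: 81×138/340 = 32.8765
  A, Online: 81×99/340 = 23.5853
  B, In-person: 74×103/340 = 22.4176
  B, Hybrid: 74×138/340 = 30.0353
  B, Online: 74×99/340 = 21.5471
  C, In-person: 95×103/340 = 28.7794
  C, Hybrid: 95×138/340 = 38.5588
  C, Online: 95×99/340 = 27.6618
  D, In-person: 90×103/340 = 27.2647
  D, Hybrid: 90×138/340 = 36.5294
  D, Online: 90×99/340 = 26.2059
Contributions (O − E)²/E:
  (37 − 24.5382)²/24.5382 = 6.3288
  (38 − 32.8765)²/32.8765 = 0.7985
  (6 − 23.5853)²/23.5853 = 13.1117
  (23 − 22.4176)²/22.4176 = 0.0151
  (26 − 30.0353)²/30.0353 = 0.5422
  (25 − 21.5471)²/21.5471 = 0.5533
  (27 − 28.7794)²/28.7794 = 0.1100
  (34 − 38.5588)²/38.5588 = 0.5390
  (34 − 27.6618)²/27.6618 = 1.4523
  (16 − 27.2647)²/27.2647 = 4.6541
  (40 − 36.5294)²/36.5294 = 0.3297
  (34 − 26.2059)²/26.2059 = 2.3181
χ² = 6.3288 + 0.7985 + 13.1117 + 0.0151 + 0.5422 + 0.5533 + 0.1100 + 0.5390 + 1.4523 + 4.6541 + 0.3297 + 2.3181 = 30.753

30.753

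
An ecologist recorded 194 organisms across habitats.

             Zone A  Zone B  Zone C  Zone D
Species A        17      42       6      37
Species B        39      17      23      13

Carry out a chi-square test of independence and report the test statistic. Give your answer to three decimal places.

Row totals: 102, 92. Column totals: 56, 59, 29, 50. Grand total N = 194.
Expected counts (row total × column total / N):
  Species A, Zone A: 102×56/194 = 29.4433
  Species A, Zone B: 102×59/194 = 31.0206
  Species A, Zone C: 102×29/194 = 15.2474
  Species A, Zone D: 102×50/194 = 26.2887
  Species B, Zone A: 92×56/194 = 26.5567
  Species B, Zone B: 92×59/194 = 27.9794
  Species B, Zone C: 92×29/194 = 13.7526
  Species B, Zone D: 92×50/194 = 23.7113
Contributions (O − E)²/E:
  (17 − 29.4433)²/29.4433 = 5.2588
  (42 − 31.0206)²/31.0206 = 3.8860
  (6 − 15.2474)²/15.2474 = 5.6085
  (37 − 26.2887)²/26.2887 = 4.3643
  (39 − 26.5567)²/26.5567 = 5.8304
  (17 − 27.9794)²/27.9794 = 4.3084
  (23 − 13.7526)²/13.7526 = 6.2181
  (13 − 23.7113)²/23.7113 = 4.8387
χ² = 5.2588 + 3.8860 + 5.6085 + 4.3643 + 5.8304 + 4.3084 + 6.2181 + 4.8387 = 40.313

40.313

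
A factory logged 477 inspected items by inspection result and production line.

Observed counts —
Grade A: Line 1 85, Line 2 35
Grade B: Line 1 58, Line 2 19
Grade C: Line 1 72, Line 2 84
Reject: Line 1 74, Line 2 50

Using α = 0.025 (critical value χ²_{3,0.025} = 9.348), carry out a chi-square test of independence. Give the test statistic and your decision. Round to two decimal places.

Row totals: 120, 77, 156, 124. Column totals: 289, 188. Grand total N = 477.
Expected counts (row total × column total / N):
  Grade A, Line 1: 120×289/477 = 72.704
  Grade A, Line 2: 120×188/477 = 47.296
  Grade B, Line 1: 77×289/477 = 46.652
  Grade B, Line 2: 77×188/477 = 30.348
  Grade C, Line 1: 156×289/477 = 94.516
  Grade C, Line 2: 156×188/477 = 61.484
  Reject, Line 1: 124×289/477 = 75.128
  Reject, Line 2: 124×188/477 = 48.872
Contributions (O − E)²/E:
  (85 − 72.704)²/72.704 = 2.0796
  (35 − 47.296)²/47.296 = 3.1967
  (58 − 46.652)²/46.652 = 2.7604
  (19 − 30.348)²/30.348 = 4.2433
  (72 − 94.516)²/94.516 = 5.3639
  (84 − 61.484)²/61.484 = 8.2456
  (74 − 75.128)²/75.128 = 0.0169
  (50 − 48.872)²/48.872 = 0.0260
χ² = 2.0796 + 3.1967 + 2.7604 + 4.2433 + 5.3639 + 8.2456 + 0.0169 + 0.0260 = 25.93
df = (4−1)(2−1) = 3. Since 25.93 > 9.348, reject the null hypothesis of independence at α = 0.025.

25.93; reject H₀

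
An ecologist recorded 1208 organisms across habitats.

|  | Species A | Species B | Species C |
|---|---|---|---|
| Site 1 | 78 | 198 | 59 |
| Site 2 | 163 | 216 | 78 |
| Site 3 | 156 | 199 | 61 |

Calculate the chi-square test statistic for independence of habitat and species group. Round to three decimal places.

20.757

Row totals: 335, 457, 416. Column totals: 397, 613, 198. Grand total N = 1208.
Expected counts (row total × column total / N):
  Site 1, Species A: 335×397/1208 = 110.0952
  Site 1, Species B: 335×613/1208 = 169.9959
  Site 1, Species C: 335×198/1208 = 54.9089
  Site 2, Species A: 457×397/1208 = 150.1896
  Site 2, Species B: 457×613/1208 = 231.9048
  Site 2, Species C: 457×198/1208 = 74.9056
  Site 3, Species A: 416×397/1208 = 136.7152
  Site 3, Species B: 416×613/1208 = 211.0993
  Site 3, Species C: 416×198/1208 = 68.1854
Contributions (O − E)²/E:
  (78 − 110.0952)²/110.0952 = 9.3565
  (198 − 169.9959)²/169.9959 = 4.6132
  (59 − 54.9089)²/54.9089 = 0.3048
  (163 − 150.1896)²/150.1896 = 1.0927
  (216 − 231.9048)²/231.9048 = 1.0908
  (78 − 74.9056)²/74.9056 = 0.1278
  (156 − 136.7152)²/136.7152 = 2.7203
  (199 − 211.0993)²/211.0993 = 0.6935
  (61 − 68.1854)²/68.1854 = 0.7572
χ² = 9.3565 + 4.6132 + 0.3048 + 1.0927 + 1.0908 + 0.1278 + 2.7203 + 0.6935 + 0.7572 = 20.757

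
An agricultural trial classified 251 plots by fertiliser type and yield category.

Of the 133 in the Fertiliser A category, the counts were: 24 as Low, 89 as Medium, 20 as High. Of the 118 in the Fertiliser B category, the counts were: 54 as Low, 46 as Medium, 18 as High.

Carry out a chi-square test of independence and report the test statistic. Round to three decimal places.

24.531

Row totals: 133, 118. Column totals: 78, 135, 38. Grand total N = 251.
Expected counts (row total × column total / N):
  Fertiliser A, Low: 133×78/251 = 41.3307
  Fertiliser A, Medium: 133×135/251 = 71.5339
  Fertiliser A, High: 133×38/251 = 20.1355
  Fertiliser B, Low: 118×78/251 = 36.6693
  Fertiliser B, Medium: 118×135/251 = 63.4661
  Fertiliser B, High: 118×38/251 = 17.8645
Contributions (O − E)²/E:
  (24 − 41.3307)²/41.3307 = 7.2671
  (89 − 71.5339)²/71.5339 = 4.2646
  (20 − 20.1355)²/20.1355 = 0.0009
  (54 − 36.6693)²/36.6693 = 8.1909
  (46 − 63.4661)²/63.4661 = 4.8067
  (18 − 17.8645)²/17.8645 = 0.0010
χ² = 7.2671 + 4.2646 + 0.0009 + 8.1909 + 4.8067 + 0.0010 = 24.531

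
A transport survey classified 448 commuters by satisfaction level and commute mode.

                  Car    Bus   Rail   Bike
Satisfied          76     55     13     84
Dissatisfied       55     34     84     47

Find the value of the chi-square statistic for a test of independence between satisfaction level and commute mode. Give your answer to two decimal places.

Row totals: 228, 220. Column totals: 131, 89, 97, 131. Grand total N = 448.
Expected counts (row total × column total / N):
  Satisfied, Car: 228×131/448 = 66.670
  Satisfied, Bus: 228×89/448 = 45.295
  Satisfied, Rail: 228×97/448 = 49.366
  Satisfied, Bike: 228×131/448 = 66.670
  Dissatisfied, Car: 220×131/448 = 64.330
  Dissatisfied, Bus: 220×89/448 = 43.705
  Dissatisfied, Rail: 220×97/448 = 47.634
  Dissatisfied, Bike: 220×131/448 = 64.330
Contributions (O − E)²/E:
  (76 − 66.670)²/66.670 = 1.3057
  (55 − 45.295)²/45.295 = 2.0794
  (13 − 49.366)²/49.366 = 26.7894
  (84 − 66.670)²/66.670 = 4.5047
  (55 − 64.330)²/64.330 = 1.3532
  (34 − 43.705)²/43.705 = 2.1551
  (84 − 47.634)²/47.634 = 27.7635
  (47 − 64.330)²/64.330 = 4.6686
χ² = 1.3057 + 2.0794 + 26.7894 + 4.5047 + 1.3532 + 2.1551 + 27.7635 + 4.6686 = 70.62

70.62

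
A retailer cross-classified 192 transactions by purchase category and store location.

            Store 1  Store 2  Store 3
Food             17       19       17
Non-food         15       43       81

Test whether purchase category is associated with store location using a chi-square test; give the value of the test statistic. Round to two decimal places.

Row totals: 53, 139. Column totals: 32, 62, 98. Grand total N = 192.
Expected counts (row total × column total / N):
  Food, Store 1: 53×32/192 = 8.833
  Food, Store 2: 53×62/192 = 17.115
  Food, Store 3: 53×98/192 = 27.052
  Non-food, Store 1: 139×32/192 = 23.167
  Non-food, Store 2: 139×62/192 = 44.885
  Non-food, Store 3: 139×98/192 = 70.948
Contributions (O − E)²/E:
  (17 − 8.833)²/8.833 = 7.5512
  (19 − 17.115)²/17.115 = 0.2076
  (17 − 27.052)²/27.052 = 3.7351
  (15 − 23.167)²/23.167 = 2.8791
  (43 − 44.885)²/44.885 = 0.0792
  (81 − 70.948)²/70.948 = 1.4242
χ² = 7.5512 + 0.2076 + 3.7351 + 2.8791 + 0.0792 + 1.4242 = 15.88

15.88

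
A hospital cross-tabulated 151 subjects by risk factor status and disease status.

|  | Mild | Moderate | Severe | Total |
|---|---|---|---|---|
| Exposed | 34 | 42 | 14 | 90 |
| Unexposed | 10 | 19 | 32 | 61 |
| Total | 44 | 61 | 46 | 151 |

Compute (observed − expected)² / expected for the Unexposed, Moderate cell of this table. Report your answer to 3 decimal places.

1.292

Row total (Unexposed) = 61; column total (Moderate) = 61; N = 151.
Expected count E = 61 × 61 / 151 = 24.6424.
Contribution = (O − E)²/E = (19 − 24.6424)² / 24.6424 = 1.292.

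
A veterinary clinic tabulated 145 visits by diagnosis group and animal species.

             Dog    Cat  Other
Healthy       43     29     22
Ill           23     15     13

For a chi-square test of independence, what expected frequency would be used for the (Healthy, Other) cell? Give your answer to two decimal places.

Row total (Healthy) = 94; column total (Other) = 35; grand total N = 145.
Expected count = (row total × column total) / N = 94 × 35 / 145 = 22.69.

22.69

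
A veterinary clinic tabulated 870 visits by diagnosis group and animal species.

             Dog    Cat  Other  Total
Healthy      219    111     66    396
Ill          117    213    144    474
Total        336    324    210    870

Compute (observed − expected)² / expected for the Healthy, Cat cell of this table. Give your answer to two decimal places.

9.02

Row total (Healthy) = 396; column total (Cat) = 324; N = 870.
Expected count E = 396 × 324 / 870 = 147.476.
Contribution = (O − E)²/E = (111 − 147.476)² / 147.476 = 9.02.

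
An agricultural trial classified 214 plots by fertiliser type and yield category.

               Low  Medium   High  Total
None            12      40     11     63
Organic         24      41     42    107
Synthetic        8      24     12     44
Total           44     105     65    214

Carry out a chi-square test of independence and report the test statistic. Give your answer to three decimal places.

Grand total N = 214.
Expected counts (row total × column total / N):
  None, Low: 63×44/214 = 12.9533
  None, Medium: 63×105/214 = 30.9112
  None, High: 63×65/214 = 19.1355
  Organic, Low: 107×44/214 = 22.0000
  Organic, Medium: 107×105/214 = 52.5000
  Organic, High: 107×65/214 = 32.5000
  Synthetic, Low: 44×44/214 = 9.0467
  Synthetic, Medium: 44×105/214 = 21.5888
  Synthetic, High: 44×65/214 = 13.3645
Contributions (O − E)²/E:
  (12 − 12.9533)²/12.9533 = 0.0702
  (40 − 30.9112)²/30.9112 = 2.6724
  (11 − 19.1355)²/19.1355 = 3.4588
  (24 − 22.0000)²/22.0000 = 0.1818
  (41 − 52.5000)²/52.5000 = 2.5190
  (42 − 32.5000)²/32.5000 = 2.7769
  (8 − 9.0467)²/9.0467 = 0.1211
  (24 − 21.5888)²/21.5888 = 0.2693
  (12 − 13.3645)²/13.3645 = 0.1393
χ² = 0.0702 + 2.6724 + 3.4588 + 0.1818 + 2.5190 + 2.7769 + 0.1211 + 0.2693 + 0.1393 = 12.209

12.209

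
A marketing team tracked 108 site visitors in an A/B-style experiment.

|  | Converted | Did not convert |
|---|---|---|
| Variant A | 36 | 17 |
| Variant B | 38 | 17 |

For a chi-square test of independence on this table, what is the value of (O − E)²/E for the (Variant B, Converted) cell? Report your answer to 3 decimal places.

0.003

Row total (Variant B) = 55; column total (Converted) = 74; N = 108.
Expected count E = 55 × 74 / 108 = 37.6852.
Contribution = (O − E)²/E = (38 − 37.6852)² / 37.6852 = 0.003.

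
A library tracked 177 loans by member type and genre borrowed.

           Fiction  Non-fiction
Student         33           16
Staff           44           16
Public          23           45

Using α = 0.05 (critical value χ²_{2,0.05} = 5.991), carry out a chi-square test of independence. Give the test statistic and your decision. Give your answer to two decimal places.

Row totals: 49, 60, 68. Column totals: 100, 77. Grand total N = 177.
Expected counts (row total × column total / N):
  Student, Fiction: 49×100/177 = 27.684
  Student, Non-fiction: 49×77/177 = 21.316
  Staff, Fiction: 60×100/177 = 33.898
  Staff, Non-fiction: 60×77/177 = 26.102
  Public, Fiction: 68×100/177 = 38.418
  Public, Non-fiction: 68×77/177 = 29.582
Contributions (O − E)²/E:
  (33 − 27.684)²/27.684 = 1.0208
  (16 − 21.316)²/21.316 = 1.3258
  (44 − 33.898)²/33.898 = 3.0105
  (16 − 26.102)²/26.102 = 3.9097
  (23 − 38.418)²/38.418 = 6.1876
  (45 − 29.582)²/29.582 = 8.0358
χ² = 1.0208 + 1.3258 + 3.0105 + 3.9097 + 6.1876 + 8.0358 = 23.49
df = (3−1)(2−1) = 2. Since 23.49 > 5.991, reject the null hypothesis of independence at α = 0.05.

23.49; reject H₀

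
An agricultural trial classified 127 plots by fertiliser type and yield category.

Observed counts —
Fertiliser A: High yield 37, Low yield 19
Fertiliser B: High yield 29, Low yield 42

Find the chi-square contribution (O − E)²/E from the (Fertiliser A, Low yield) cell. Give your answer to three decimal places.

2.319

Row total (Fertiliser A) = 56; column total (Low yield) = 61; N = 127.
Expected count E = 56 × 61 / 127 = 26.8976.
Contribution = (O − E)²/E = (19 − 26.8976)² / 26.8976 = 2.319.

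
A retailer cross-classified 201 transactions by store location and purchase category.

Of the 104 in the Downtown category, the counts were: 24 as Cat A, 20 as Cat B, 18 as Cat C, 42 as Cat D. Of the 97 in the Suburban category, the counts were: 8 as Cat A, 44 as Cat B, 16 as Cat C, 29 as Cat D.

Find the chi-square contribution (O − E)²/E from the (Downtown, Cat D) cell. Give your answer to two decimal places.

Row total (Downtown) = 104; column total (Cat D) = 71; N = 201.
Expected count E = 104 × 71 / 201 = 36.736.
Contribution = (O − E)²/E = (42 − 36.736)² / 36.736 = 0.75.

0.75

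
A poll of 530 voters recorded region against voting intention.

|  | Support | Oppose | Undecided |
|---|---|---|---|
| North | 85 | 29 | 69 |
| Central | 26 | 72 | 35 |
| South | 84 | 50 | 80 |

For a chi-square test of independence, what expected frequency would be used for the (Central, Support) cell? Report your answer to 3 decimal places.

48.934

Row total (Central) = 133; column total (Support) = 195; grand total N = 530.
Expected count = (row total × column total) / N = 133 × 195 / 530 = 48.934.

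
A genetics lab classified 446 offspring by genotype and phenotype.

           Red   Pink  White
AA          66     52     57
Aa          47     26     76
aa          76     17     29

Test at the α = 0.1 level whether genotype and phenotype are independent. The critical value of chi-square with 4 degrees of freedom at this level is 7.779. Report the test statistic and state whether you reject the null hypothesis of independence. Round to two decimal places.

Row totals: 175, 149, 122. Column totals: 189, 95, 162. Grand total N = 446.
Expected counts (row total × column total / N):
  AA, Red: 175×189/446 = 74.159
  AA, Pink: 175×95/446 = 37.276
  AA, White: 175×162/446 = 63.565
  Aa, Red: 149×189/446 = 63.141
  Aa, Pink: 149×95/446 = 31.738
  Aa, White: 149×162/446 = 54.121
  aa, Red: 122×189/446 = 51.700
  aa, Pink: 122×95/446 = 25.987
  aa, White: 122×162/446 = 44.314
Contributions (O − E)²/E:
  (66 − 74.159)²/74.159 = 0.8977
  (52 − 37.276)²/37.276 = 5.8160
  (57 − 63.565)²/63.565 = 0.6780
  (47 − 63.141)²/63.141 = 4.1262
  (26 − 31.738)²/31.738 = 1.0374
  (76 − 54.121)²/54.121 = 8.8448
  (76 − 51.700)²/51.700 = 11.4215
  (17 − 25.987)²/25.987 = 3.1079
  (29 − 44.314)²/44.314 = 5.2922
χ² = 0.8977 + 5.8160 + 0.6780 + 4.1262 + 1.0374 + 8.8448 + 11.4215 + 3.1079 + 5.2922 = 41.22
df = (3−1)(3−1) = 4. Since 41.22 > 7.779, reject the null hypothesis of independence at α = 0.1.

41.22; reject H₀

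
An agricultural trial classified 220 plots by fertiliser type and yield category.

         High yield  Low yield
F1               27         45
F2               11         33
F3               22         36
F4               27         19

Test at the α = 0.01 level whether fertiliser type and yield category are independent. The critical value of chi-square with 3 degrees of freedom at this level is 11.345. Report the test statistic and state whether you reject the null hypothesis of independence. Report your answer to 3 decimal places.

11.139; fail to reject H₀

Row totals: 72, 44, 58, 46. Column totals: 87, 133. Grand total N = 220.
Expected counts (row total × column total / N):
  F1, High yield: 72×87/220 = 28.4727
  F1, Low yield: 72×133/220 = 43.5273
  F2, High yield: 44×87/220 = 17.4000
  F2, Low yield: 44×133/220 = 26.6000
  F3, High yield: 58×87/220 = 22.9364
  F3, Low yield: 58×133/220 = 35.0636
  F4, High yield: 46×87/220 = 18.1909
  F4, Low yield: 46×133/220 = 27.8091
Contributions (O − E)²/E:
  (27 − 28.4727)²/28.4727 = 0.0762
  (45 − 43.5273)²/43.5273 = 0.0498
  (11 − 17.4000)²/17.4000 = 2.3540
  (33 − 26.6000)²/26.6000 = 1.5398
  (22 − 22.9364)²/22.9364 = 0.0382
  (36 − 35.0636)²/35.0636 = 0.0250
  (27 − 18.1909)²/18.1909 = 4.2659
  (19 − 27.8091)²/27.8091 = 2.7905
χ² = 0.0762 + 0.0498 + 2.3540 + 1.5398 + 0.0382 + 0.0250 + 4.2659 + 2.7905 = 11.139
df = (4−1)(2−1) = 3. Since 11.139 < 11.345, fail to reject the null hypothesis of independence at α = 0.01.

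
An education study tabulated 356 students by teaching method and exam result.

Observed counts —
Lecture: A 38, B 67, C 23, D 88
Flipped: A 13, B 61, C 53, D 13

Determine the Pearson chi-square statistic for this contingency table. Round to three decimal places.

Row totals: 216, 140. Column totals: 51, 128, 76, 101. Grand total N = 356.
Expected counts (row total × column total / N):
  Lecture, A: 216×51/356 = 30.94382
  Lecture, B: 216×128/356 = 77.66292
  Lecture, C: 216×76/356 = 46.11236
  Lecture, D: 216×101/356 = 61.28090
  Flipped, A: 140×51/356 = 20.05618
  Flipped, B: 140×128/356 = 50.33708
  Flipped, C: 140×76/356 = 29.88764
  Flipped, D: 140×101/356 = 39.71910
Contributions (O − E)²/E:
  (38 − 30.94382)²/30.94382 = 1.6090
  (67 − 77.66292)²/77.66292 = 1.4640
  (23 − 46.11236)²/46.11236 = 11.5843
  (88 − 61.28090)²/61.28090 = 11.6498
  (13 − 20.05618)²/20.05618 = 2.4825
  (61 − 50.33708)²/50.33708 = 2.2587
  (53 − 29.88764)²/29.88764 = 17.8730
  (13 − 39.71910)²/39.71910 = 17.9740
χ² = 1.6090 + 1.4640 + 11.5843 + 11.6498 + 2.4825 + 2.2587 + 17.8730 + 17.9740 = 66.895

66.895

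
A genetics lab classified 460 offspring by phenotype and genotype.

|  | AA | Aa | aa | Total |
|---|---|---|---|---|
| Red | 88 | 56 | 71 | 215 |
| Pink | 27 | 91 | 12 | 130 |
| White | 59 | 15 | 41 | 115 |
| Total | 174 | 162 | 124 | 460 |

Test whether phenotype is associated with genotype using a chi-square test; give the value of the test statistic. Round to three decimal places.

Grand total N = 460.
Expected counts (row total × column total / N):
  Red, AA: 215×174/460 = 81.3261
  Red, Aa: 215×162/460 = 75.7174
  Red, aa: 215×124/460 = 57.9565
  Pink, AA: 130×174/460 = 49.1739
  Pink, Aa: 130×162/460 = 45.7826
  Pink, aa: 130×124/460 = 35.0435
  White, AA: 115×174/460 = 43.5000
  White, Aa: 115×162/460 = 40.5000
  White, aa: 115×124/460 = 31.0000
Contributions (O − E)²/E:
  (88 − 81.3261)²/81.3261 = 0.5477
  (56 − 75.7174)²/75.7174 = 5.1346
  (71 − 57.9565)²/57.9565 = 2.9355
  (27 − 49.1739)²/49.1739 = 9.9988
  (91 − 45.7826)²/45.7826 = 44.6592
  (12 − 35.0435)²/35.0435 = 15.1527
  (59 − 43.5000)²/43.5000 = 5.5230
  (15 − 40.5000)²/40.5000 = 16.0556
  (41 − 31.0000)²/31.0000 = 3.2258
χ² = 0.5477 + 5.1346 + 2.9355 + 9.9988 + 44.6592 + 15.1527 + 5.5230 + 16.0556 + 3.2258 = 103.233

103.233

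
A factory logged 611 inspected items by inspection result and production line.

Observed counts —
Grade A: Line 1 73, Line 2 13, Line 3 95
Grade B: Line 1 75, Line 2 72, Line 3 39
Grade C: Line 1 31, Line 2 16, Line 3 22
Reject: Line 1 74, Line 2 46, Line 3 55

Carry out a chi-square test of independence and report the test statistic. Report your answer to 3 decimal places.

Row totals: 181, 186, 69, 175. Column totals: 253, 147, 211. Grand total N = 611.
Expected counts (row total × column total / N):
  Grade A, Line 1: 181×253/611 = 74.94763
  Grade A, Line 2: 181×147/611 = 43.54664
  Grade A, Line 3: 181×211/611 = 62.50573
  Grade B, Line 1: 186×253/611 = 77.01800
  Grade B, Line 2: 186×147/611 = 44.74959
  Grade B, Line 3: 186×211/611 = 64.23241
  Grade C, Line 1: 69×253/611 = 28.57119
  Grade C, Line 2: 69×147/611 = 16.60065
  Grade C, Line 3: 69×211/611 = 23.82815
  Reject, Line 1: 175×253/611 = 72.46318
  Reject, Line 2: 175×147/611 = 42.10311
  Reject, Line 3: 175×211/611 = 60.43372
Contributions (O − E)²/E:
  (73 − 74.94763)²/74.94763 = 0.0506
  (13 − 43.54664)²/43.54664 = 21.4275
  (95 − 62.50573)²/62.50573 = 16.8925
  (75 − 77.01800)²/77.01800 = 0.0529
  (72 − 44.74959)²/44.74959 = 16.5942
  (39 − 64.23241)²/64.23241 = 9.9120
  (31 − 28.57119)²/28.57119 = 0.2065
  (16 − 16.60065)²/16.60065 = 0.0217
  (22 − 23.82815)²/23.82815 = 0.1403
  (74 − 72.46318)²/72.46318 = 0.0326
  (46 − 42.10311)²/42.10311 = 0.3607
  (55 − 60.43372)²/60.43372 = 0.4886
χ² = 0.0506 + 21.4275 + 16.8925 + 0.0529 + 16.5942 + 9.9120 + 0.2065 + 0.0217 + 0.1403 + 0.0326 + 0.3607 + 0.4886 = 66.180

66.180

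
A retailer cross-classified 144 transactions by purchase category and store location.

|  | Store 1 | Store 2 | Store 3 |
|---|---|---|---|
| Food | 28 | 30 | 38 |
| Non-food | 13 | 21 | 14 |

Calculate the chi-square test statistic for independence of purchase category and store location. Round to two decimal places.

Row totals: 96, 48. Column totals: 41, 51, 52. Grand total N = 144.
Expected counts (row total × column total / N):
  Food, Store 1: 96×41/144 = 27.333
  Food, Store 2: 96×51/144 = 34.000
  Food, Store 3: 96×52/144 = 34.667
  Non-food, Store 1: 48×41/144 = 13.667
  Non-food, Store 2: 48×51/144 = 17.000
  Non-food, Store 3: 48×52/144 = 17.333
Contributions (O − E)²/E:
  (28 − 27.333)²/27.333 = 0.0163
  (30 − 34.000)²/34.000 = 0.4706
  (38 − 34.667)²/34.667 = 0.3204
  (13 − 13.667)²/13.667 = 0.0326
  (21 − 17.000)²/17.000 = 0.9412
  (14 − 17.333)²/17.333 = 0.6409
χ² = 0.0163 + 0.4706 + 0.3204 + 0.0326 + 0.9412 + 0.6409 = 2.42

2.42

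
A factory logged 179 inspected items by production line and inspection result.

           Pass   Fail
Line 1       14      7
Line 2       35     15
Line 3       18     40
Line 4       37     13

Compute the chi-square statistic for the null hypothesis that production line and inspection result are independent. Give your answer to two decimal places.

26.19

Row totals: 21, 50, 58, 50. Column totals: 104, 75. Grand total N = 179.
Expected counts (row total × column total / N):
  Line 1, Pass: 21×104/179 = 12.201
  Line 1, Fail: 21×75/179 = 8.799
  Line 2, Pass: 50×104/179 = 29.050
  Line 2, Fail: 50×75/179 = 20.950
  Line 3, Pass: 58×104/179 = 33.698
  Line 3, Fail: 58×75/179 = 24.302
  Line 4, Pass: 50×104/179 = 29.050
  Line 4, Fail: 50×75/179 = 20.950
Contributions (O − E)²/E:
  (14 − 12.201)²/12.201 = 0.2653
  (7 − 8.799)²/8.799 = 0.3678
  (35 − 29.050)²/29.050 = 1.2187
  (15 − 20.950)²/20.950 = 1.6899
  (18 − 33.698)²/33.698 = 7.3128
  (40 − 24.302)²/24.302 = 10.1402
  (37 − 29.050)²/29.050 = 2.1756
  (13 − 20.950)²/20.950 = 3.0168
χ² = 0.2653 + 0.3678 + 1.2187 + 1.6899 + 7.3128 + 10.1402 + 2.1756 + 3.0168 = 26.19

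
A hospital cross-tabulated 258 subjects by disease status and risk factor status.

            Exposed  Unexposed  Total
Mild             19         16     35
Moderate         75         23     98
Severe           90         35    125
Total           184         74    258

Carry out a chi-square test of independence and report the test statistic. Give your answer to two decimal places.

Grand total N = 258.
Expected counts (row total × column total / N):
  Mild, Exposed: 35×184/258 = 24.961
  Mild, Unexposed: 35×74/258 = 10.039
  Moderate, Exposed: 98×184/258 = 69.891
  Moderate, Unexposed: 98×74/258 = 28.109
  Severe, Exposed: 125×184/258 = 89.147
  Severe, Unexposed: 125×74/258 = 35.853
Contributions (O − E)²/E:
  (19 − 24.961)²/24.961 = 1.4236
  (16 − 10.039)²/10.039 = 3.5395
  (75 − 69.891)²/69.891 = 0.3735
  (23 − 28.109)²/28.109 = 0.9286
  (90 − 89.147)²/89.147 = 0.0082
  (35 − 35.853)²/35.853 = 0.0203
χ² = 1.4236 + 3.5395 + 0.3735 + 0.9286 + 0.0082 + 0.0203 = 6.29

6.29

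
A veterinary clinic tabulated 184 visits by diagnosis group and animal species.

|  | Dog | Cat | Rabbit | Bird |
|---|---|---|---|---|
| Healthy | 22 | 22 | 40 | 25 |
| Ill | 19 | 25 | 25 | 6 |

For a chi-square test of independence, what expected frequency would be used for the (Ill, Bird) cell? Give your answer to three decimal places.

12.636

Row total (Ill) = 75; column total (Bird) = 31; grand total N = 184.
Expected count = (row total × column total) / N = 75 × 31 / 184 = 12.636.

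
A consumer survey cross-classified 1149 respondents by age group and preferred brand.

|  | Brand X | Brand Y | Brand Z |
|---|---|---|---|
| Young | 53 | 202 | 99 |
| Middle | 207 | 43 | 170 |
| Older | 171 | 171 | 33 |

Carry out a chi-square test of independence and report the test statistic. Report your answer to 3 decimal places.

276.085

Row totals: 354, 420, 375. Column totals: 431, 416, 302. Grand total N = 1149.
Expected counts (row total × column total / N):
  Young, Brand X: 354×431/1149 = 132.7885
  Young, Brand Y: 354×416/1149 = 128.1671
  Young, Brand Z: 354×302/1149 = 93.0444
  Middle, Brand X: 420×431/1149 = 157.5457
  Middle, Brand Y: 420×416/1149 = 152.0627
  Middle, Brand Z: 420×302/1149 = 110.3916
  Older, Brand X: 375×431/1149 = 140.6658
  Older, Brand Y: 375×416/1149 = 135.7702
  Older, Brand Z: 375×302/1149 = 98.5640
Contributions (O − E)²/E:
  (53 − 132.7885)²/132.7885 = 47.9424
  (202 − 128.1671)²/128.1671 = 42.5327
  (99 − 93.0444)²/93.0444 = 0.3812
  (207 − 157.5457)²/157.5457 = 15.5239
  (43 − 152.0627)²/152.0627 = 78.2222
  (170 − 110.3916)²/110.3916 = 32.1869
  (171 − 140.6658)²/140.6658 = 6.5415
  (171 − 135.7702)²/135.7702 = 9.1415
  (33 − 98.5640)²/98.5640 = 43.6127
χ² = 47.9424 + 42.5327 + 0.3812 + 15.5239 + 78.2222 + 32.1869 + 6.5415 + 9.1415 + 43.6127 = 276.085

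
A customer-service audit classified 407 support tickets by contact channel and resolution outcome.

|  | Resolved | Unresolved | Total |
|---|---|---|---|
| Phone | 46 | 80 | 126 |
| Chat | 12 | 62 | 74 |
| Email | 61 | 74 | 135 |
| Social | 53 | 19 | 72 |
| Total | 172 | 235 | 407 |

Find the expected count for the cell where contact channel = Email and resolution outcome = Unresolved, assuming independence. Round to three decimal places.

Row total (Email) = 135; column total (Unresolved) = 235; grand total N = 407.
Expected count = (row total × column total) / N = 135 × 235 / 407 = 77.948.

77.948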